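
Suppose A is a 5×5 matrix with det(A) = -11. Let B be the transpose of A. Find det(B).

det(Aᵀ) = det(A).
det(B) = (1)·(-11) = -11

-11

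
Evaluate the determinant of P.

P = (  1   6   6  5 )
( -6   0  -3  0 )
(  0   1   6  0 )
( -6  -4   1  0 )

The determinant is 840.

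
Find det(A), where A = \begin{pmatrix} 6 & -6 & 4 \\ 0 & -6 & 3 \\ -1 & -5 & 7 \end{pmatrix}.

-168

Expand along row 2:
  + (-6) · |6 4; -1 7| = (-6)·(42 − (-4)) = -276
  − 3 · |6 -6; -1 -5| = −3·(-30 − 6) = 108
Sum: (-276) + (108) = -168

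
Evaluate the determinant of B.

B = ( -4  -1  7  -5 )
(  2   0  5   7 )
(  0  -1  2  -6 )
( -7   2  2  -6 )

Expand along row 2 (it has 1 zero):
  − (2) · M_21   where M_21 = det([-1 7 -5; -1 2 -6; 2 2 -6]) = -96
  − (5) · M_23   where M_23 = det([-4 -1 -5; 0 -1 -6; -7 2 -6]) = -79
  + (7) · M_24   where M_24 = det([-4 -1 7; 0 -1 2; -7 2 2]) = -11
det = (-1)·(2)·(-96) + (-1)·(5)·(-79) + (+1)·(7)·(-11) = 510

|B| = 510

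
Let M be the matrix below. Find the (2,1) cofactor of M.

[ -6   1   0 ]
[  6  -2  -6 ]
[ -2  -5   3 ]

-3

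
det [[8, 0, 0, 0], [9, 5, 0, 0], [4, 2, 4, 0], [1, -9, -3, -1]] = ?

The matrix is lower triangular, so the determinant is the product of the diagonal entries:
det = (8) · (5) · (4) · (-1) = -160

-160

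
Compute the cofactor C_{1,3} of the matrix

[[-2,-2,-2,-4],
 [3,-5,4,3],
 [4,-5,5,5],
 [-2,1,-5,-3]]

2

Delete row 1 and column 3; the remaining 3×3 submatrix is [3 -5 3; 4 -5 5; -2 1 -3].
Its determinant is 2.
The cofactor carries sign (−1)^(1+3) = +1, so C_{1,3} = +(2) = 2.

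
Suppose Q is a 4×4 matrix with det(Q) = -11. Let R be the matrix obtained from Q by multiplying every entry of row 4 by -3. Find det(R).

Scaling one row by -3 multiplies the determinant by -3.
det(R) = (-3)·(-11) = 33

The determinant is 33.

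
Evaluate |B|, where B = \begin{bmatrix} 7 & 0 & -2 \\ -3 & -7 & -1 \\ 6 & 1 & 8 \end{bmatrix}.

Expand along row 1:
  + 7 · |-7 -1; 1 8| = 7·(-56 − (-1)) = -385
  + (-2) · |-3 -7; 6 1| = (-2)·(-3 − (-42)) = -78
Sum: (-385) + (-78) = -463

det(B) = -463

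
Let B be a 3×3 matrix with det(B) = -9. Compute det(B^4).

6561

det(B^4) = (det B)^4 = (-9)^4 = 6561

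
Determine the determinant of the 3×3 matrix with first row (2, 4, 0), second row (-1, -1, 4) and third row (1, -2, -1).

Expand along column 3:
  − 4 · |2 4; 1 -2| = −4·(-4 − 4) = 32
  + (-1) · |2 4; -1 -1| = (-1)·(-2 − (-4)) = -2
Sum: (32) + (-2) = 30

30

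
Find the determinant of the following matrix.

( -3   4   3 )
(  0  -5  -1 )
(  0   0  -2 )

-30

The matrix is upper triangular, so the determinant is the product of the diagonal entries:
det = (-3) · (-5) · (-2) = -30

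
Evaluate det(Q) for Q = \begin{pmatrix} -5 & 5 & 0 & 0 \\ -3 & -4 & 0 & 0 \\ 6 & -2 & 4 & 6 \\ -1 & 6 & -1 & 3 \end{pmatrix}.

Q is block lower-triangular with a 2×2 block and a 2×2 block on the diagonal, so its determinant equals the product of the determinants of the diagonal blocks.
det of the 2×2 block = 35
det of the 2×2 block = 18
det = (35)·(18) = 630

630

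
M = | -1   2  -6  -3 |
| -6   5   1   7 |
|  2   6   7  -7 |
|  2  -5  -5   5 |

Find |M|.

2012

Expand along row 1:
  + (-1) · M_11   where M_11 = det([5 1 7; 6 7 -7; -5 -5 5]) = 40
  − (2) · M_12   where M_12 = det([-6 1 7; 2 7 -7; 2 -5 5]) = -192
  + (-6) · M_13   where M_13 = det([-6 5 7; 2 6 -7; 2 -5 5]) = -244
  − (-3) · M_14   where M_14 = det([-6 5 1; 2 6 7; 2 -5 -5]) = 68
det = (+1)·(-1)·(40) + (-1)·(2)·(-192) + (+1)·(-6)·(-244) + (-1)·(-3)·(68) = 2012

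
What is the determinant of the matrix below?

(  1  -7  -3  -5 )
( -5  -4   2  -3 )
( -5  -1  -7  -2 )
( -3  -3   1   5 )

The determinant is 2820.

Expand along row 1:
  + (1) · M_11   where M_11 = det([-4 2 -3; -1 -7 -2; -3 1 5]) = 220
  − (-7) · M_12   where M_12 = det([-5 2 -3; -5 -7 -2; -3 1 5]) = 305
  + (-3) · M_13   where M_13 = det([-5 -4 -3; -5 -1 -2; -3 -3 5]) = -105
  − (-5) · M_14   where M_14 = det([-5 -4 2; -5 -1 -7; -3 -3 1]) = 30
det = (+1)·(1)·(220) + (-1)·(-7)·(305) + (+1)·(-3)·(-105) + (-1)·(-5)·(30) = 2820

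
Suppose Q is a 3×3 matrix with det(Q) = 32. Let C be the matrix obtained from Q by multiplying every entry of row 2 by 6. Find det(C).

Scaling one row by 6 multiplies the determinant by 6.
det(C) = (6)·(32) = 192

|C| = 192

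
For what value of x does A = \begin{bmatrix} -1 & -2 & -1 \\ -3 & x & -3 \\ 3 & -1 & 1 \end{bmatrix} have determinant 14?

1

Expanding along the row containing x, det(A) is linear in x: det(A) = (2)·x + (12).
Set (2)·x + (12) = 14  ⇒  (2)·x = 2  ⇒  x = 1.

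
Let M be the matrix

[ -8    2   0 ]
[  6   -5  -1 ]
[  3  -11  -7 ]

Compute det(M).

Expand along column 3:
  − (-1) · |-8 2; 3 -11| = −(-1)·(88 − 6) = 82
  + (-7) · |-8 2; 6 -5| = (-7)·(40 − 12) = -196
Sum: (82) + (-196) = -114

|M| = -114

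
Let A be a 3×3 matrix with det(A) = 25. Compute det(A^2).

det(A^2) = (det A)^2 = (25)^2 = 625

625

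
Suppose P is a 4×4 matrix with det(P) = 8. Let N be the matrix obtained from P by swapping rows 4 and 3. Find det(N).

|N| = -8

Swapping two rows multiplies the determinant by −1.
det(N) = (-1)·(8) = -8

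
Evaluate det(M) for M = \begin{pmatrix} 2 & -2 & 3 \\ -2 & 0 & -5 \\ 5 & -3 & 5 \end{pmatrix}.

Expand along row 2:
  − (-2) · |-2 3; -3 5| = −(-2)·(-10 − (-9)) = -2
  − (-5) · |2 -2; 5 -3| = −(-5)·(-6 − (-10)) = 20
Sum: (-2) + (20) = 18

|M| = 18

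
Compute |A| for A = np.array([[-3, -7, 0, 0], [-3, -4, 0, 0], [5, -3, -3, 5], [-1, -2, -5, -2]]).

The determinant is -279.

A is block lower-triangular with a 2×2 block and a 2×2 block on the diagonal, so its determinant equals the product of the determinants of the diagonal blocks.
det of the 2×2 block = -9
det of the 2×2 block = 31
det = (-9)·(31) = -279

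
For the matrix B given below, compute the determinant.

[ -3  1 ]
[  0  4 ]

det(B) = (-3)·4 − 1·0 = -12 − 0 = -12

-12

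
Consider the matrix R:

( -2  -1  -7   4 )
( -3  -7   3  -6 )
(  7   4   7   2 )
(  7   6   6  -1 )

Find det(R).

|R| = 677

Expand along row 1:
  + (-2) · M_11   where M_11 = det([-7 3 -6; 4 7 2; 6 6 -1]) = 289
  − (-1) · M_12   where M_12 = det([-3 3 -6; 7 7 2; 7 6 -1]) = 162
  + (-7) · M_13   where M_13 = det([-3 -7 -6; 7 4 2; 7 6 -1]) = -183
  − (4) · M_14   where M_14 = det([-3 -7 3; 7 4 7; 7 6 6]) = 47
det = (+1)·(-2)·(289) + (-1)·(-1)·(162) + (+1)·(-7)·(-183) + (-1)·(4)·(47) = 677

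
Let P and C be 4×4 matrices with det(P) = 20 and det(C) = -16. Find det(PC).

det(PC) = det(P)·det(C) = (20)·(-16) = -320

det(PC) = -320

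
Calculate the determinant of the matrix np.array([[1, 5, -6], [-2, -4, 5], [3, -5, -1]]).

The determinant is -38.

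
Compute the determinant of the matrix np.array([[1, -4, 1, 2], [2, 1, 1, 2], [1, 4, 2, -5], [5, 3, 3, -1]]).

-74

Expand along row 1:
  + (1) · M_11   where M_11 = det([1 1 2; 4 2 -5; 3 3 -1]) = 14
  − (-4) · M_12   where M_12 = det([2 1 2; 1 2 -5; 5 3 -1]) = -12
  + (1) · M_13   where M_13 = det([2 1 2; 1 4 -5; 5 3 -1]) = -36
  − (2) · M_14   where M_14 = det([2 1 1; 1 4 2; 5 3 3]) = 2
det = (+1)·(1)·(14) + (-1)·(-4)·(-12) + (+1)·(1)·(-36) + (-1)·(2)·(2) = -74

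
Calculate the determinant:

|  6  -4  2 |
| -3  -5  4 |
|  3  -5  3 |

The determinant is 6.

Expand along row 1:
  + 6 · |-5 4; -5 3| = 6·(-15 − (-20)) = 30
  − (-4) · |-3 4; 3 3| = −(-4)·(-9 − 12) = -84
  + 2 · |-3 -5; 3 -5| = 2·(15 − (-15)) = 60
Sum: (30) + (-84) + (60) = 6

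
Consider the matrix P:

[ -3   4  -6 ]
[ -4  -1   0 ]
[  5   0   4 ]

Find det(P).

Expand along column 2:
  − 4 · |-4 0; 5 4| = −4·(-16 − 0) = 64
  + (-1) · |-3 -6; 5 4| = (-1)·(-12 − (-30)) = -18
Sum: (64) + (-18) = 46

The determinant is 46.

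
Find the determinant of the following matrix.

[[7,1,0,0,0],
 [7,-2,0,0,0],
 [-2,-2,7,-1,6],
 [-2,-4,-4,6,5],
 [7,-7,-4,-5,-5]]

The matrix is block lower-triangular with a 2×2 block and a 3×3 block on the diagonal, so its determinant equals the product of the determinants of the diagonal blocks.
det of the 2×2 block = -21
det of the 3×3 block = 269
det = (-21)·(269) = -5649

-5649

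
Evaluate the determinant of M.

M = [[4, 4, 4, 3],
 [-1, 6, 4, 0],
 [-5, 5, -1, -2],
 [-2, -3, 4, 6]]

Expand along row 2 (it has 1 zero):
  − (-1) · M_21   where M_21 = det([4 4 3; 5 -1 -2; -3 4 6]) = -37
  + (6) · M_22   where M_22 = det([4 4 3; -5 -1 -2; -2 4 6]) = 78
  − (4) · M_23   where M_23 = det([4 4 3; -5 5 -2; -2 -3 6]) = 307
det = (-1)·(-1)·(-37) + (+1)·(6)·(78) + (-1)·(4)·(307) = -797

The determinant is -797.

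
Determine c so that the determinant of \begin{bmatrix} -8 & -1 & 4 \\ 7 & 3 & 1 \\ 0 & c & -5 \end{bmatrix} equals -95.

-5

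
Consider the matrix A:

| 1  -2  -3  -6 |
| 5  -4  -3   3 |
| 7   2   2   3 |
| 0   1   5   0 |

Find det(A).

Expand along row 4 (it has 2 zeros):
  + (1) · M_42   where M_42 = det([1 -3 -6; 5 -3 3; 7 2 3]) = -219
  − (5) · M_43   where M_43 = det([1 -2 -6; 5 -4 3; 7 2 3]) = -258
det = (+1)·(1)·(-219) + (-1)·(5)·(-258) = 1071

det(A) = 1071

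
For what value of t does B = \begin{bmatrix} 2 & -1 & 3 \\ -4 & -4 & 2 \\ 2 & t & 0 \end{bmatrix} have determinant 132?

Expanding along the column containing t, det(B) is linear in t: det(B) = (-16)·t + (20).
Set (-16)·t + (20) = 132  ⇒  (-16)·t = 112  ⇒  t = -7.

t = -7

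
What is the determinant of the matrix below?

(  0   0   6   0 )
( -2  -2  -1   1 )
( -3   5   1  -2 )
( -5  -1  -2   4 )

Expand along row 1 (it has 3 zeros):
  + (6) · M_13   where M_13 = det([-2 -2 1; -3 5 -2; -5 -1 4]) = -52
det = (+1)·(6)·(-52) = -312

-312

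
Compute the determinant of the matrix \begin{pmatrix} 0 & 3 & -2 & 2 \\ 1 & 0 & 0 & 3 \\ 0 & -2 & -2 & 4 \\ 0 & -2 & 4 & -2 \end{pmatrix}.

36

Expand along column 1 (it has 3 zeros):
  − (1) · M_21   where M_21 = det([3 -2 2; -2 -2 4; -2 4 -2]) = -36
det = (-1)·(1)·(-36) = 36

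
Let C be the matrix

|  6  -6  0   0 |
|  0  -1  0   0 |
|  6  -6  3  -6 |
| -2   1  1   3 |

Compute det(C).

-90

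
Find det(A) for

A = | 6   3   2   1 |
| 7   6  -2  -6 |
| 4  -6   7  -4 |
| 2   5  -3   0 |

The determinant is -17.

Expand along row 4 (it has 1 zero):
  − (2) · M_41   where M_41 = det([3 2 1; 6 -2 -6; -6 7 -4]) = 300
  + (5) · M_42   where M_42 = det([6 2 1; 7 -2 -6; 4 7 -4]) = 365
  − (-3) · M_43   where M_43 = det([6 3 1; 7 6 -6; 4 -6 -4]) = -414
det = (-1)·(2)·(300) + (+1)·(5)·(365) + (-1)·(-3)·(-414) = -17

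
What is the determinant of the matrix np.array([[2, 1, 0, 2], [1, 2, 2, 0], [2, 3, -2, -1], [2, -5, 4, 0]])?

Expand along column 4 (it has 2 zeros):
  − (2) · M_14   where M_14 = det([1 2 2; 2 3 -2; 2 -5 4]) = -54
  − (-1) · M_34   where M_34 = det([2 1 0; 1 2 2; 2 -5 4]) = 36
det = (-1)·(2)·(-54) + (-1)·(-1)·(36) = 144

The determinant is 144.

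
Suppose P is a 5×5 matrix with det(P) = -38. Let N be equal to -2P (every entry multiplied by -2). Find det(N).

For a 5×5 matrix, det(-2P) = (-2)^5·det(P) = -32·det(P).
det(N) = (-32)·(-38) = 1216

1216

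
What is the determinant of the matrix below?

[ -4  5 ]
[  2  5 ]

det = (-4)·5 − 5·2 = -20 − 10 = -30

-30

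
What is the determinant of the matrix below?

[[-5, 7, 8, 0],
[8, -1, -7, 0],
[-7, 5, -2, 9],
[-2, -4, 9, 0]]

The determinant is 4437.

Expand along column 4 (it has 3 zeros):
  − (9) · M_34   where M_34 = det([-5 7 8; 8 -1 -7; -2 -4 9]) = -493
det = (-1)·(9)·(-493) = 4437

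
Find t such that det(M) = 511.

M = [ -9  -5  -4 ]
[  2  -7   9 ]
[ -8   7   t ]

Expanding along the column containing t, det(M) is linear in t: det(M) = (73)·t + (1095).
Set (73)·t + (1095) = 511  ⇒  (73)·t = -584  ⇒  t = -8.

t = -8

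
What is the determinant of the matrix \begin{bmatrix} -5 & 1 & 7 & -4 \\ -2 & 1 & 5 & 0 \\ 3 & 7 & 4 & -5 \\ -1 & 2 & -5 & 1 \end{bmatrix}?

Expand along row 2 (it has 1 zero):
  − (-2) · M_21   where M_21 = det([1 7 -4; 7 4 -5; 2 -5 1]) = 32
  + (1) · M_22   where M_22 = det([-5 7 -4; 3 4 -5; -1 -5 1]) = 163
  − (5) · M_23   where M_23 = det([-5 1 -4; 3 7 -5; -1 2 1]) = -135
det = (-1)·(-2)·(32) + (+1)·(1)·(163) + (-1)·(5)·(-135) = 902

The determinant is 902.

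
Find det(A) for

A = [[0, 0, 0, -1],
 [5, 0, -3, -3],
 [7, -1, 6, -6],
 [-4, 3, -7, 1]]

-106

Expand along row 1 (it has 3 zeros):
  − (-1) · M_14   where M_14 = det([5 0 -3; 7 -1 6; -4 3 -7]) = -106
det = (-1)·(-1)·(-106) = -106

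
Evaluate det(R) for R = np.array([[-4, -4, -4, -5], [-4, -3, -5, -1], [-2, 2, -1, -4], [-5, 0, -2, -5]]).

det(R) = -185

Expand along row 4 (it has 1 zero):
  − (-5) · M_41   where M_41 = det([-4 -4 -5; -3 -5 -1; 2 -1 -4]) = -85
  − (-2) · M_43   where M_43 = det([-4 -4 -5; -4 -3 -1; -2 2 -4]) = 70
  + (-5) · M_44   where M_44 = det([-4 -4 -4; -4 -3 -5; -2 2 -1]) = -20
det = (-1)·(-5)·(-85) + (-1)·(-2)·(70) + (+1)·(-5)·(-20) = -185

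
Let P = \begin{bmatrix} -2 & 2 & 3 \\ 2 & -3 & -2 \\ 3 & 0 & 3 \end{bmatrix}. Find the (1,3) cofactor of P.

9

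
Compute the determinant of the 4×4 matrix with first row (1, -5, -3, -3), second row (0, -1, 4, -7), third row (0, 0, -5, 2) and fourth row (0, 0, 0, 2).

The matrix is upper triangular, so the determinant is the product of the diagonal entries:
det = (1) · (-1) · (-5) · (2) = 10

The determinant is 10.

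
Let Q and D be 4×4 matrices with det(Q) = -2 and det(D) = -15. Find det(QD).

The determinant is 30.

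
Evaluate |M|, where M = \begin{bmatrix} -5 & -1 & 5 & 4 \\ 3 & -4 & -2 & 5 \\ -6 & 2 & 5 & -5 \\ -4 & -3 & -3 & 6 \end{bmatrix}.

-795

Expand along row 1:
  + (-5) · M_11   where M_11 = det([-4 -2 5; 2 5 -5; -3 -3 6]) = -21
  − (-1) · M_12   where M_12 = det([3 -2 5; -6 5 -5; -4 -3 6]) = 123
  + (5) · M_13   where M_13 = det([3 -4 5; -6 2 -5; -4 -3 6]) = -103
  − (4) · M_14   where M_14 = det([3 -4 -2; -6 2 5; -4 -3 -3]) = 127
det = (+1)·(-5)·(-21) + (-1)·(-1)·(123) + (+1)·(5)·(-103) + (-1)·(4)·(127) = -795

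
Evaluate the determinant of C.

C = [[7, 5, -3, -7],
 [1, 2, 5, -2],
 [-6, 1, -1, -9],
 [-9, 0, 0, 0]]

-2106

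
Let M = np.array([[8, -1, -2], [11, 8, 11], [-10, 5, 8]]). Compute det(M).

0

Expand along column 1:
  + 8 · |8 11; 5 8| = 8·(64 − 55) = 72
  − 11 · |-1 -2; 5 8| = −11·(-8 − (-10)) = -22
  + (-10) · |-1 -2; 8 11| = (-10)·(-11 − (-16)) = -50
Sum: (72) + (-22) + (-50) = 0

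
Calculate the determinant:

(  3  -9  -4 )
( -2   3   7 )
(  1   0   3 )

The determinant is -78.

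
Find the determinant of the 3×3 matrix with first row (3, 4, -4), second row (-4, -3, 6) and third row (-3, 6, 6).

-6

Expand along row 1:
  + 3 · |-3 6; 6 6| = 3·(-18 − 36) = -162
  − 4 · |-4 6; -3 6| = −4·(-24 − (-18)) = 24
  + (-4) · |-4 -3; -3 6| = (-4)·(-24 − 9) = 132
Sum: (-162) + (24) + (132) = -6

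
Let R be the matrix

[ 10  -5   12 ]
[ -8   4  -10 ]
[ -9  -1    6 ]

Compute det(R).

Expand along column 1:
  + 10 · |4 -10; -1 6| = 10·(24 − 10) = 140
  − (-8) · |-5 12; -1 6| = −(-8)·(-30 − (-12)) = -144
  + (-9) · |-5 12; 4 -10| = (-9)·(50 − 48) = -18
Sum: (140) + (-144) + (-18) = -22

|R| = -22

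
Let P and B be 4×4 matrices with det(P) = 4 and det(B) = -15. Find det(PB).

-60

det(PB) = det(P)·det(B) = (4)·(-15) = -60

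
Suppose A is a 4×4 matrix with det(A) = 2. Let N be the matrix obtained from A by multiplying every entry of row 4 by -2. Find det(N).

Scaling one row by -2 multiplies the determinant by -2.
det(N) = (-2)·(2) = -4

-4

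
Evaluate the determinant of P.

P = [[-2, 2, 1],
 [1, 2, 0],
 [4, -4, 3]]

Expand along column 3:
  + 1 · |1 2; 4 -4| = 1·(-4 − 8) = -12
  + 3 · |-2 2; 1 2| = 3·(-4 − 2) = -18
Sum: (-12) + (-18) = -30

det(P) = -30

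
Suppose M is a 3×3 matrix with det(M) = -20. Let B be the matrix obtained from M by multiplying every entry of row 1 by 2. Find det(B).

det(B) = -40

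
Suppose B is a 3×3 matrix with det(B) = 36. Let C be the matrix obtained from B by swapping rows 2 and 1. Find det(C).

-36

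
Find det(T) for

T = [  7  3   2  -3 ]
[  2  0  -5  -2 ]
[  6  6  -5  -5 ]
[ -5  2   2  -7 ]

Expand along row 2 (it has 1 zero):
  − (2) · M_21   where M_21 = det([3 2 -3; 6 -5 -5; 2 2 -7]) = 133
  − (-5) · M_23   where M_23 = det([7 3 -3; 6 6 -5; -5 2 -7]) = -149
  + (-2) · M_24   where M_24 = det([7 3 2; 6 6 -5; -5 2 2]) = 277
det = (-1)·(2)·(133) + (-1)·(-5)·(-149) + (+1)·(-2)·(277) = -1565

|T| = -1565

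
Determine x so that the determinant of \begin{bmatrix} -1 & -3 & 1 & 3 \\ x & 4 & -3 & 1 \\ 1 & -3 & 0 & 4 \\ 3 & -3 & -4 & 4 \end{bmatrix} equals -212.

Expanding along the row containing x, det(B) is linear in x: det(B) = (12)·x + (-116).
Set (12)·x + (-116) = -212  ⇒  (12)·x = -96  ⇒  x = -8.

x = -8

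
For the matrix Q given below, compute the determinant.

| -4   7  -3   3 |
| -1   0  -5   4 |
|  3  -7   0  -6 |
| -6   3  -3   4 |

764

Expand along row 2 (it has 1 zero):
  − (-1) · M_21   where M_21 = det([7 -3 3; -7 0 -6; 3 -3 4]) = -93
  − (-5) · M_23   where M_23 = det([-4 7 3; 3 -7 -6; -6 3 4]) = 109
  + (4) · M_24   where M_24 = det([-4 7 -3; 3 -7 0; -6 3 -3]) = 78
det = (-1)·(-1)·(-93) + (-1)·(-5)·(109) + (+1)·(4)·(78) = 764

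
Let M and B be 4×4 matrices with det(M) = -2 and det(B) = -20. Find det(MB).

det(MB) = det(M)·det(B) = (-2)·(-20) = 40

|MB| = 40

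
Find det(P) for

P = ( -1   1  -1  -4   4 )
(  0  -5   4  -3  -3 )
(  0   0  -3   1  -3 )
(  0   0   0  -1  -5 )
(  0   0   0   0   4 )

P is upper triangular, so det(P) is the product of the diagonal entries:
det = (-1) · (-5) · (-3) · (-1) · (4) = 60

60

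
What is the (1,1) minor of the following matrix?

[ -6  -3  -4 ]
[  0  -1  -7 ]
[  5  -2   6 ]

Delete row 1 and column 1; the remaining 2×2 submatrix is [-1 -7; -2 6].
Its determinant is (-1)·6 − (-7)·(-2) = -20.

-20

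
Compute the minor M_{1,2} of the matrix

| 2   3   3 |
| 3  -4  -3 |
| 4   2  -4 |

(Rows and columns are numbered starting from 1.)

Delete row 1 and column 2; the remaining 2×2 submatrix is [3 -3; 4 -4].
Its determinant is 3·(-4) − (-3)·4 = 0.

0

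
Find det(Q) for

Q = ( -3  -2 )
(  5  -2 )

|Q| = 16

det(Q) = (-3)·(-2) − (-2)·5 = 6 − (-10) = 16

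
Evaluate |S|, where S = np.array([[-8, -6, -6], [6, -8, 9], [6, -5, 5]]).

|S| = -292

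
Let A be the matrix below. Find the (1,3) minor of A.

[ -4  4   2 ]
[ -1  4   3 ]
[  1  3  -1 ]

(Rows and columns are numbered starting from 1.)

-7

Delete row 1 and column 3; the remaining 2×2 submatrix is [-1 4; 1 3].
Its determinant is (-1)·3 − 4·1 = -7.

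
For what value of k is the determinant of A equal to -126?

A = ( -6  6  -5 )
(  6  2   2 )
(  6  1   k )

Expanding along the column containing k, det(A) is linear in k: det(A) = (-48)·k + (114).
Set (-48)·k + (114) = -126  ⇒  (-48)·k = -240  ⇒  k = 5.

k = 5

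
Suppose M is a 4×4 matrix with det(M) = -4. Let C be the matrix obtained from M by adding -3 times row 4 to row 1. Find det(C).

det(C) = -4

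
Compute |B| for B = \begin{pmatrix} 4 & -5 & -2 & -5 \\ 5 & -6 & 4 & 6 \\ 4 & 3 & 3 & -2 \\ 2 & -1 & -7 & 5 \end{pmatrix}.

Expand along row 1:
  + (4) · M_11   where M_11 = det([-6 4 6; 3 3 -2; -1 -7 5]) = -166
  − (-5) · M_12   where M_12 = det([5 4 6; 4 3 -2; 2 -7 5]) = -295
  + (-2) · M_13   where M_13 = det([5 -6 6; 4 3 -2; 2 -1 5]) = 149
  − (-5) · M_14   where M_14 = det([5 -6 4; 4 3 3; 2 -1 -7]) = -334
det = (+1)·(4)·(-166) + (-1)·(-5)·(-295) + (+1)·(-2)·(149) + (-1)·(-5)·(-334) = -4107

-4107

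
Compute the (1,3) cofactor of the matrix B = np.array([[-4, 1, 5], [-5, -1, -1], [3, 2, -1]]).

Delete row 1 and column 3; the remaining 2×2 submatrix is [-5 -1; 3 2].
Its determinant is (-5)·2 − (-1)·3 = -7.
The cofactor carries sign (−1)^(1+3) = +1, so C_{1,3} = +(-7) = -7.

-7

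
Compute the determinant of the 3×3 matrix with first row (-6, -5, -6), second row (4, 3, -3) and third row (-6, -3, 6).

-60

Expand along row 1:
  + (-6) · |3 -3; -3 6| = (-6)·(18 − 9) = -54
  − (-5) · |4 -3; -6 6| = −(-5)·(24 − 18) = 30
  + (-6) · |4 3; -6 -3| = (-6)·(-12 − (-18)) = -36
Sum: (-54) + (30) + (-36) = -60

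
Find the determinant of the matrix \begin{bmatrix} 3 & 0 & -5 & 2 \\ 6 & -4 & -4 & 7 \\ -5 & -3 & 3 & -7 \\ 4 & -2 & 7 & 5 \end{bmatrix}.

-659

Expand along row 1 (it has 1 zero):
  + (3) · M_11   where M_11 = det([-4 -4 7; -3 3 -7; -2 7 5]) = -477
  + (-5) · M_13   where M_13 = det([6 -4 7; -5 -3 -7; 4 -2 5]) = -8
  − (2) · M_14   where M_14 = det([6 -4 -4; -5 -3 3; 4 -2 7]) = -366
det = (+1)·(3)·(-477) + (+1)·(-5)·(-8) + (-1)·(2)·(-366) = -659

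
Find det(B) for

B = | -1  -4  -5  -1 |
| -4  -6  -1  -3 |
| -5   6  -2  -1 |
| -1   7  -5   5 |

1001

Expand along row 1:
  + (-1) · M_11   where M_11 = det([-6 -1 -3; 6 -2 -1; 7 -5 5]) = 175
  − (-4) · M_12   where M_12 = det([-4 -1 -3; -5 -2 -1; -1 -5 5]) = -35
  + (-5) · M_13   where M_13 = det([-4 -6 -3; -5 6 -1; -1 7 5]) = -217
  − (-1) · M_14   where M_14 = det([-4 -6 -1; -5 6 -2; -1 7 -5]) = 231
det = (+1)·(-1)·(175) + (-1)·(-4)·(-35) + (+1)·(-5)·(-217) + (-1)·(-1)·(231) = 1001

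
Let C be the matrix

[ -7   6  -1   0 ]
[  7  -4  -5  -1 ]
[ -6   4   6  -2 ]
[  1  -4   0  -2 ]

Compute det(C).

516

Expand along row 1 (it has 1 zero):
  + (-7) · M_11   where M_11 = det([-4 -5 -1; 4 6 -2; -4 0 -2]) = -56
  − (6) · M_12   where M_12 = det([7 -5 -1; -6 6 -2; 1 0 -2]) = -8
  + (-1) · M_13   where M_13 = det([7 -4 -1; -6 4 -2; 1 -4 -2]) = -76
det = (+1)·(-7)·(-56) + (-1)·(6)·(-8) + (+1)·(-1)·(-76) = 516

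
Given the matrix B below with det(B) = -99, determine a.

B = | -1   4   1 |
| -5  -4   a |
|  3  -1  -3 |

a = -4

Expanding along the row containing a, det(B) is linear in a: det(B) = (11)·a + (-55).
Set (11)·a + (-55) = -99  ⇒  (11)·a = -44  ⇒  a = -4.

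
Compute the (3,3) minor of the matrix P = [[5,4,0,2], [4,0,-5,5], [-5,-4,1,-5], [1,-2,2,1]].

Delete row 3 and column 3; the remaining 3×3 submatrix is [5 4 2; 4 0 5; 1 -2 1].
Its determinant is 38.

38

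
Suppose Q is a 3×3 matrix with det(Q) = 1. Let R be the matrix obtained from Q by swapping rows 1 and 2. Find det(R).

-1

Swapping two rows multiplies the determinant by −1.
det(R) = (-1)·(1) = -1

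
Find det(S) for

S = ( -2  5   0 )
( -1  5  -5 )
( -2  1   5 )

Expand along row 1:
  + (-2) · |5 -5; 1 5| = (-2)·(25 − (-5)) = -60
  − 5 · |-1 -5; -2 5| = −5·(-5 − 10) = 75
Sum: (-60) + (75) = 15

det(S) = 15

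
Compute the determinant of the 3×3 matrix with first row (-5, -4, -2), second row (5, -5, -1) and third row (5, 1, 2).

Expand along row 1:
  + (-5) · |-5 -1; 1 2| = (-5)·(-10 − (-1)) = 45
  − (-4) · |5 -1; 5 2| = −(-4)·(10 − (-5)) = 60
  + (-2) · |5 -5; 5 1| = (-2)·(5 − (-25)) = -60
Sum: (45) + (60) + (-60) = 45

The determinant is 45.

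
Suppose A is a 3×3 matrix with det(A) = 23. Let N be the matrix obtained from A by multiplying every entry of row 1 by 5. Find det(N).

Scaling one row by 5 multiplies the determinant by 5.
det(N) = (5)·(23) = 115

The determinant is 115.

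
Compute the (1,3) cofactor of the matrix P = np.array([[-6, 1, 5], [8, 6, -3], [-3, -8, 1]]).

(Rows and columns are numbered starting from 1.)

The cofactor is -46.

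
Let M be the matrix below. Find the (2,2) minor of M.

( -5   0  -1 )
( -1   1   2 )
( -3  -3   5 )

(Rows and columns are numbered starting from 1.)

Delete row 2 and column 2; the remaining 2×2 submatrix is [-5 -1; -3 5].
Its determinant is (-5)·5 − (-1)·(-3) = -28.

-28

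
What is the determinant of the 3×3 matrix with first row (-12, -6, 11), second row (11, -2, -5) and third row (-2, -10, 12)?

Expand along row 1:
  + (-12) · |-2 -5; -10 12| = (-12)·(-24 − 50) = 888
  − (-6) · |11 -5; -2 12| = −(-6)·(132 − 10) = 732
  + 11 · |11 -2; -2 -10| = 11·(-110 − 4) = -1254
Sum: (888) + (732) + (-1254) = 366

The determinant is 366.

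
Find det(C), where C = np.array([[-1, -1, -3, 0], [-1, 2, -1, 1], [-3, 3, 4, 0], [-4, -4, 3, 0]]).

Expand along column 4 (it has 3 zeros):
  + (1) · M_24   where M_24 = det([-1 -1 -3; -3 3 4; -4 -4 3]) = -90
det = (+1)·(1)·(-90) = -90

-90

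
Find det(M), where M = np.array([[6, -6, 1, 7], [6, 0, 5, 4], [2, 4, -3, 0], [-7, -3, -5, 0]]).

|M| = -904

Expand along column 4 (it has 2 zeros):
  − (7) · M_14   where M_14 = det([6 0 5; 2 4 -3; -7 -3 -5]) = -64
  + (4) · M_24   where M_24 = det([6 -6 1; 2 4 -3; -7 -3 -5]) = -338
det = (-1)·(7)·(-64) + (+1)·(4)·(-338) = -904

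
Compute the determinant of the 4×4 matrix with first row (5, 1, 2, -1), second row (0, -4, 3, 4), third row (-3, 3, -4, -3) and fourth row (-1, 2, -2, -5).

Expand along row 2 (it has 1 zero):
  + (-4) · M_22   where M_22 = det([5 2 -1; -3 -4 -3; -1 -2 -5]) = 44
  − (3) · M_23   where M_23 = det([5 1 -1; -3 3 -3; -1 2 -5]) = -54
  + (4) · M_24   where M_24 = det([5 1 2; -3 3 -4; -1 2 -2]) = 2
det = (+1)·(-4)·(44) + (-1)·(3)·(-54) + (+1)·(4)·(2) = -6

-6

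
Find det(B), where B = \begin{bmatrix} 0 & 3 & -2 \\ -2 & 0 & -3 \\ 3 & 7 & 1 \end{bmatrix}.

Expand along row 1:
  − 3 · |-2 -3; 3 1| = −3·(-2 − (-9)) = -21
  + (-2) · |-2 0; 3 7| = (-2)·(-14 − 0) = 28
Sum: (-21) + (28) = 7

7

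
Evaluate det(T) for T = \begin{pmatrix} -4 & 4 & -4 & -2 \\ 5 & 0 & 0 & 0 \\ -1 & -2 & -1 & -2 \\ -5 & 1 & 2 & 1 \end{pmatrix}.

det(T) = -90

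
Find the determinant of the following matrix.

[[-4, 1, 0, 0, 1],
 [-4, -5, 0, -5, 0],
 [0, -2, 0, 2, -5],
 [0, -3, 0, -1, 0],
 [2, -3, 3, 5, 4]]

Expand along column 3 (it has 4 zeros):
  + (3) · M_53   where M_53 = det([-4 1 0 1; -4 -5 -5 0; 0 -2 2 -5; 0 -3 -1 0]) = 212
det = (+1)·(3)·(212) = 636

636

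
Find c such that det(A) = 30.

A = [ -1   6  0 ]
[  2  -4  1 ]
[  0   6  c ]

c = -3

Expanding along the row containing c, det(A) is linear in c: det(A) = (-8)·c + (6).
Set (-8)·c + (6) = 30  ⇒  (-8)·c = 24  ⇒  c = -3.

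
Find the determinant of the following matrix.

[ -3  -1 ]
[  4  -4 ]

det = (-3)·(-4) − (-1)·4 = 12 − (-4) = 16

16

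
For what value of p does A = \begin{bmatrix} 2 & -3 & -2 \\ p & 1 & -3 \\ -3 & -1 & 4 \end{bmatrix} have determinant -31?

Expanding along the column containing p, det(A) is linear in p: det(A) = (14)·p + (-31).
Set (14)·p + (-31) = -31  ⇒  (14)·p = 0  ⇒  p = 0.

0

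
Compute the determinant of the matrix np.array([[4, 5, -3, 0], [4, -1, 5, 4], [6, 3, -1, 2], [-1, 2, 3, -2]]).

The determinant is -148.

Expand along row 1 (it has 1 zero):
  + (4) · M_11   where M_11 = det([-1 5 4; 3 -1 2; 2 3 -2]) = 98
  − (5) · M_12   where M_12 = det([4 5 4; 6 -1 2; -1 3 -2]) = 102
  + (-3) · M_13   where M_13 = det([4 -1 4; 6 3 2; -1 2 -2]) = 10
det = (+1)·(4)·(98) + (-1)·(5)·(102) + (+1)·(-3)·(10) = -148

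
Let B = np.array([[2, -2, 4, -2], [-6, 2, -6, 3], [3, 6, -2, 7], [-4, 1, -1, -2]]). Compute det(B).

det(B) = 230

Expand along row 1:
  + (2) · M_11   where M_11 = det([2 -6 3; 6 -2 7; 1 -1 -2]) = -104
  − (-2) · M_12   where M_12 = det([-6 -6 3; 3 -2 7; -4 -1 -2]) = 33
  + (4) · M_13   where M_13 = det([-6 2 3; 3 6 7; -4 1 -2]) = 151
  − (-2) · M_14   where M_14 = det([-6 2 -6; 3 6 -2; -4 1 -1]) = -116
det = (+1)·(2)·(-104) + (-1)·(-2)·(33) + (+1)·(4)·(151) + (-1)·(-2)·(-116) = 230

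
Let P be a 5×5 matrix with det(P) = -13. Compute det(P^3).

det(P^3) = (det P)^3 = (-13)^3 = -2197

-2197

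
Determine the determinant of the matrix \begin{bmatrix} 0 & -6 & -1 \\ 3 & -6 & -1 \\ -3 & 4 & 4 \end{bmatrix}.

Expand along row 1:
  − (-6) · |3 -1; -3 4| = −(-6)·(12 − 3) = 54
  + (-1) · |3 -6; -3 4| = (-1)·(12 − 18) = 6
Sum: (54) + (6) = 60

The determinant is 60.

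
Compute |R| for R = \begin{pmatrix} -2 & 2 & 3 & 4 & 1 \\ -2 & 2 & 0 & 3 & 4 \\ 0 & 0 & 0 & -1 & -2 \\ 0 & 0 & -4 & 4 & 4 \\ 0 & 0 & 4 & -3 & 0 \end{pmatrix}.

R is block upper-triangular with a 2×2 block and a 3×3 block on the diagonal, so its determinant equals the product of the determinants of the diagonal blocks.
det of the 2×2 block = 0
det of the 3×3 block = -8
det = (0)·(-8) = 0

0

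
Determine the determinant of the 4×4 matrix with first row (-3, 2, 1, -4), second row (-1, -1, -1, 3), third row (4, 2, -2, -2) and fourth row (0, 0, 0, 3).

Expand along row 4 (it has 3 zeros):
  + (3) · M_44   where M_44 = det([-3 2 1; -1 -1 -1; 4 2 -2]) = -22
det = (+1)·(3)·(-22) = -66

The determinant is -66.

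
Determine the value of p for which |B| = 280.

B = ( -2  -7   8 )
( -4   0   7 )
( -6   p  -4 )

7

Expanding along the row containing p, det(B) is linear in p: det(B) = (-18)·p + (406).
Set (-18)·p + (406) = 280  ⇒  (-18)·p = -126  ⇒  p = 7.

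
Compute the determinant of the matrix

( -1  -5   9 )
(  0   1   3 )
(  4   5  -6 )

-75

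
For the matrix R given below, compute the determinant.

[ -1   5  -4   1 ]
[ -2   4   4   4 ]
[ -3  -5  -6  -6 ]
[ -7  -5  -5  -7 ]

Expand along row 1:
  + (-1) · M_11   where M_11 = det([4 4 4; -5 -6 -6; -5 -5 -7]) = 8
  − (5) · M_12   where M_12 = det([-2 4 4; -3 -6 -6; -7 -5 -7]) = -48
  + (-4) · M_13   where M_13 = det([-2 4 4; -3 -5 -6; -7 -5 -7]) = -6
  − (1) · M_14   where M_14 = det([-2 4 4; -3 -5 -6; -7 -5 -5]) = 38
det = (+1)·(-1)·(8) + (-1)·(5)·(-48) + (+1)·(-4)·(-6) + (-1)·(1)·(38) = 218

218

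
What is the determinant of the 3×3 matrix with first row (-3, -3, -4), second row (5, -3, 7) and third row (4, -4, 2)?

-88

Expand along row 1:
  + (-3) · |-3 7; -4 2| = (-3)·(-6 − (-28)) = -66
  − (-3) · |5 7; 4 2| = −(-3)·(10 − 28) = -54
  + (-4) · |5 -3; 4 -4| = (-4)·(-20 − (-12)) = 32
Sum: (-66) + (-54) + (32) = -88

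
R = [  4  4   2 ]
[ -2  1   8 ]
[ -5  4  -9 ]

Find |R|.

|R| = -402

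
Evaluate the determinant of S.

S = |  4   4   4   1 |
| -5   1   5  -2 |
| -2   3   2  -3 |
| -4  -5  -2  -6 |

|S| = 698

Expand along row 1:
  + (4) · M_11   where M_11 = det([1 5 -2; 3 2 -3; -5 -2 -6]) = 139
  − (4) · M_12   where M_12 = det([-5 5 -2; -2 2 -3; -4 -2 -6]) = 66
  + (4) · M_13   where M_13 = det([-5 1 -2; -2 3 -3; -4 -5 -6]) = 121
  − (1) · M_14   where M_14 = det([-5 1 5; -2 3 2; -4 -5 -2]) = 78
det = (+1)·(4)·(139) + (-1)·(4)·(66) + (+1)·(4)·(121) + (-1)·(1)·(78) = 698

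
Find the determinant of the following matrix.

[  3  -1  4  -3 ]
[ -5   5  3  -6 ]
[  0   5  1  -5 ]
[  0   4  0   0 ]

Expand along row 4 (it has 3 zeros):
  + (4) · M_42   where M_42 = det([3 4 -3; -5 3 -6; 0 1 -5]) = -112
det = (+1)·(4)·(-112) = -448

-448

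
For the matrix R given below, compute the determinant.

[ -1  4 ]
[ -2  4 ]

det(R) = 4

det(R) = (-1)·4 − 4·(-2) = -4 − (-8) = 4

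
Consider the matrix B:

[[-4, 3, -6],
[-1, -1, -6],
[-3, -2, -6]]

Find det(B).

66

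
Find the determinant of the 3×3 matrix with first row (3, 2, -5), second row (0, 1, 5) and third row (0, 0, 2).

The matrix is upper triangular, so the determinant is the product of the diagonal entries:
det = (3) · (1) · (2) = 6

The determinant is 6.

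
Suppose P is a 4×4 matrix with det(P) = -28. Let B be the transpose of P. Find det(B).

The determinant is -28.

det(Pᵀ) = det(P).
det(B) = (1)·(-28) = -28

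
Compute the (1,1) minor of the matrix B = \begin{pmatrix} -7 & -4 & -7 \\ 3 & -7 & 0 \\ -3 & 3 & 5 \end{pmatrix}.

The minor is -35.

Delete row 1 and column 1; the remaining 2×2 submatrix is [-7 0; 3 5].
Its determinant is (-7)·5 − 0·3 = -35.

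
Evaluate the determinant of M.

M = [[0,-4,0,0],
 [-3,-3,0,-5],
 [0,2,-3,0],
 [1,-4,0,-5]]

Expand along row 1 (it has 3 zeros):
  − (-4) · M_12   where M_12 = det([-3 0 -5; 0 -3 0; 1 0 -5]) = -60
det = (-1)·(-4)·(-60) = -240

det(M) = -240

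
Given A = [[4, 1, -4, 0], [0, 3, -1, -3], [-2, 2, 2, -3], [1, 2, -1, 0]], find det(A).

|A| = 21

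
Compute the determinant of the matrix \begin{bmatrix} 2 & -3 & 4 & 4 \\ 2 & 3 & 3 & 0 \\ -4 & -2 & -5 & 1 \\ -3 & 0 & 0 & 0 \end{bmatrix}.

-171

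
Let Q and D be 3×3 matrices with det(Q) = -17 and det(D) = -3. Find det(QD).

51

det(QD) = det(Q)·det(D) = (-17)·(-3) = 51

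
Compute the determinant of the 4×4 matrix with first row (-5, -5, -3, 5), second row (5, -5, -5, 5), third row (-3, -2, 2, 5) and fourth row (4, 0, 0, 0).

Expand along row 4 (it has 3 zeros):
  − (4) · M_41   where M_41 = det([-5 -3 5; -5 -5 5; -2 2 5]) = 30
det = (-1)·(4)·(30) = -120

-120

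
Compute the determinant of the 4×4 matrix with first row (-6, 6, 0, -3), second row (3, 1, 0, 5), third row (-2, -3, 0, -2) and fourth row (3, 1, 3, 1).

Expand along column 3 (it has 3 zeros):
  − (3) · M_43   where M_43 = det([-6 6 -3; 3 1 5; -2 -3 -2]) = -81
det = (-1)·(3)·(-81) = 243

The determinant is 243.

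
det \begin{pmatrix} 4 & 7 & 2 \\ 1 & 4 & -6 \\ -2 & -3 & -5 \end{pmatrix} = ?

The determinant is -23.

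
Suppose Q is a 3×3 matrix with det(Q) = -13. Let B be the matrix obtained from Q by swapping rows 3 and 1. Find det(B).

Swapping two rows multiplies the determinant by −1.
det(B) = (-1)·(-13) = 13

13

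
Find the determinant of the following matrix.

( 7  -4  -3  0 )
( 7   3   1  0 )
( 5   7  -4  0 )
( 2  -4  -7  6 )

-2202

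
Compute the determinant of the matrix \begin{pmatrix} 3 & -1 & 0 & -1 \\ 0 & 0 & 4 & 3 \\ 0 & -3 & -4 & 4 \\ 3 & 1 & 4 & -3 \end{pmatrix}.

-12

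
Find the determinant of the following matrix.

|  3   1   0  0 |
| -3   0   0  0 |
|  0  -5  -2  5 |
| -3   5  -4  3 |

42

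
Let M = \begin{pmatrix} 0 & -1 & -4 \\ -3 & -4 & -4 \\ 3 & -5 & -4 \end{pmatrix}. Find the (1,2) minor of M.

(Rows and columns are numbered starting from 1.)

24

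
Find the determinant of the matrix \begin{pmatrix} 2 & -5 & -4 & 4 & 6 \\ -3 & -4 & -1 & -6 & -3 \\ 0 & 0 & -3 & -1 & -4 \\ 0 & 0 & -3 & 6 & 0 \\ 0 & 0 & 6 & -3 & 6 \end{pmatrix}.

414

The matrix is block upper-triangular with a 2×2 block and a 3×3 block on the diagonal, so its determinant equals the product of the determinants of the diagonal blocks.
det of the 2×2 block = -23
det of the 3×3 block = -18
det = (-23)·(-18) = 414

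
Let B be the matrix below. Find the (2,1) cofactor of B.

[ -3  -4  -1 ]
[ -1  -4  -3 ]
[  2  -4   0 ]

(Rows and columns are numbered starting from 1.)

4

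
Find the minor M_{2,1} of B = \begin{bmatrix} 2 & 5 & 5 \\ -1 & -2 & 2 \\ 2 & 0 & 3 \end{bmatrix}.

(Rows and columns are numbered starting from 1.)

15

Delete row 2 and column 1; the remaining 2×2 submatrix is [5 5; 0 3].
Its determinant is 5·3 − 5·0 = 15.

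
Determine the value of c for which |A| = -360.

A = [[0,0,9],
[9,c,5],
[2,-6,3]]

Expanding along the row containing c, det(A) is linear in c: det(A) = (-18)·c + (-486).
Set (-18)·c + (-486) = -360  ⇒  (-18)·c = 126  ⇒  c = -7.

c = -7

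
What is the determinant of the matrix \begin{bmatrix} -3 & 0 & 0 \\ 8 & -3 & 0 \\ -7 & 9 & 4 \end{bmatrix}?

36

The matrix is lower triangular, so the determinant is the product of the diagonal entries:
det = (-3) · (-3) · (4) = 36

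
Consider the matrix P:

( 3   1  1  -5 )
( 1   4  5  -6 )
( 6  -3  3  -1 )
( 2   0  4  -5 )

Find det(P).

The determinant is -341.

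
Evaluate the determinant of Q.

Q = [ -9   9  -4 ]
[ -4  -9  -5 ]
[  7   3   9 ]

Expand along row 1:
  + (-9) · |-9 -5; 3 9| = (-9)·(-81 − (-15)) = 594
  − 9 · |-4 -5; 7 9| = −9·(-36 − (-35)) = 9
  + (-4) · |-4 -9; 7 3| = (-4)·(-12 − (-63)) = -204
Sum: (594) + (9) + (-204) = 399

399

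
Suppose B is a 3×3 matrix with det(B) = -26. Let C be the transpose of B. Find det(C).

det(Bᵀ) = det(B).
det(C) = (1)·(-26) = -26

-26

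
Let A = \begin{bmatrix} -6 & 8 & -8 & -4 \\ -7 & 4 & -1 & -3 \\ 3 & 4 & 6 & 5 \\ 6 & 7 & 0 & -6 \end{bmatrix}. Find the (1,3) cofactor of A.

Delete row 1 and column 3; the remaining 3×3 submatrix is [-7 4 -3; 3 4 5; 6 7 -6].
Its determinant is 614.
The cofactor carries sign (−1)^(1+3) = +1, so C_{1,3} = +(614) = 614.

The cofactor is 614.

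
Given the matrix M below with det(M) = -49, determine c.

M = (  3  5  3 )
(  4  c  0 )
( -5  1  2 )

Expanding along the column containing c, det(M) is linear in c: det(M) = (21)·c + (-28).
Set (21)·c + (-28) = -49  ⇒  (21)·c = -21  ⇒  c = -1.

c = -1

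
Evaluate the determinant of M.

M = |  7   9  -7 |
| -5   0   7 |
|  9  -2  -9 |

det(M) = 190

Expand along row 2:
  − (-5) · |9 -7; -2 -9| = −(-5)·(-81 − 14) = -475
  − 7 · |7 9; 9 -2| = −7·(-14 − 81) = 665
Sum: (-475) + (665) = 190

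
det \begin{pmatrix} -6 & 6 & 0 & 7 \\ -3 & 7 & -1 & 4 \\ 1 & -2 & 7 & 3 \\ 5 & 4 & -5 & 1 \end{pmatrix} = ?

The determinant is -1208.

Expand along row 1 (it has 1 zero):
  + (-6) · M_11   where M_11 = det([7 -1 4; -2 7 3; 4 -5 1]) = 68
  − (6) · M_12   where M_12 = det([-3 -1 4; 1 7 3; 5 -5 1]) = -240
  − (7) · M_14   where M_14 = det([-3 7 -1; 1 -2 7; 5 4 -5]) = 320
det = (+1)·(-6)·(68) + (-1)·(6)·(-240) + (-1)·(7)·(320) = -1208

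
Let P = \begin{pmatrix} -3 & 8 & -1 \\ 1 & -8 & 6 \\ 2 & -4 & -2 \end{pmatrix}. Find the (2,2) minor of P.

The minor is 8.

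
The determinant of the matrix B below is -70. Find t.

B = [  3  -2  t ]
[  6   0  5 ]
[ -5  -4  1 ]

8

Expanding along the row containing t, det(B) is linear in t: det(B) = (-24)·t + (122).
Set (-24)·t + (122) = -70  ⇒  (-24)·t = -192  ⇒  t = 8.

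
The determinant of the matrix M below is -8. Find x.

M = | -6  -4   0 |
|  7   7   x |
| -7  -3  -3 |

-5

Expanding along the row containing x, det(M) is linear in x: det(M) = (10)·x + (42).
Set (10)·x + (42) = -8  ⇒  (10)·x = -50  ⇒  x = -5.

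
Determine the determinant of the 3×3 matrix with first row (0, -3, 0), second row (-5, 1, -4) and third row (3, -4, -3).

Expand along row 1:
  − (-3) · |-5 -4; 3 -3| = −(-3)·(15 − (-12)) = 81

The determinant is 81.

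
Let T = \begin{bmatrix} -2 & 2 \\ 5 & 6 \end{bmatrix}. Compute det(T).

|T| = -22

det(T) = (-2)·6 − 2·5 = -12 − 10 = -22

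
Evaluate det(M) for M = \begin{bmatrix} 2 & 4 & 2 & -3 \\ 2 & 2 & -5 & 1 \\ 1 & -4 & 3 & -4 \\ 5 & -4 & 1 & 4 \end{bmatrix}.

Expand along row 1:
  + (2) · M_11   where M_11 = det([2 -5 1; -4 3 -4; -4 1 4]) = -120
  − (4) · M_12   where M_12 = det([2 -5 1; 1 3 -4; 5 1 4]) = 138
  + (2) · M_13   where M_13 = det([2 2 1; 1 -4 -4; 5 -4 4]) = -96
  − (-3) · M_14   where M_14 = det([2 2 -5; 1 -4 3; 5 -4 1]) = -36
det = (+1)·(2)·(-120) + (-1)·(4)·(138) + (+1)·(2)·(-96) + (-1)·(-3)·(-36) = -1092

det(M) = -1092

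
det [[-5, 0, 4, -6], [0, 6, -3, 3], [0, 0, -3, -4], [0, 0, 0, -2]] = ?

-180

The matrix is upper triangular, so the determinant is the product of the diagonal entries:
det = (-5) · (6) · (-3) · (-2) = -180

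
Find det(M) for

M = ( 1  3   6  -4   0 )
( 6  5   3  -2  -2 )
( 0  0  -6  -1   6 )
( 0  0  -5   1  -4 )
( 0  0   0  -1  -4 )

The determinant is -1274.

M is block upper-triangular with a 2×2 block and a 3×3 block on the diagonal, so its determinant equals the product of the determinants of the diagonal blocks.
det of the 2×2 block = -13
det of the 3×3 block = 98
det = (-13)·(98) = -1274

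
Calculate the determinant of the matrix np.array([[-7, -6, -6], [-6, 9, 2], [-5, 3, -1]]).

39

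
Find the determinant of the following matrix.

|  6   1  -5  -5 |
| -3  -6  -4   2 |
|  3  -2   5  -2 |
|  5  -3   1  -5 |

400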